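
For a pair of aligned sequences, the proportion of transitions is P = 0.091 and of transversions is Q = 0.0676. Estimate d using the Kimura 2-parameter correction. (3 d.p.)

Under the Kimura two-parameter model, d = −½ ln(1 − 2P − Q) − ¼ ln(1 − 2Q).
1 − 2P − Q = 0.7504, giving −½ ln(0.7504) = 0.143574.
1 − 2Q = 0.8648, giving −¼ ln(0.8648) = 0.036314.
d = 0.143574 + 0.036314 = 0.179888.

0.180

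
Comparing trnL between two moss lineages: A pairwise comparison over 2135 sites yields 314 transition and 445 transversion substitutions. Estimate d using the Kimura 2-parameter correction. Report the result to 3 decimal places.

P = 314/2135 ≈ 0.147073 and Q = 445/2135 ≈ 0.208431.
Under the Kimura two-parameter model, d = −½ ln(1 − 2P − Q) − ¼ ln(1 − 2Q).
1 − 2P − Q = 0.497423, giving −½ ln(0.497423) = 0.349157.
1 − 2Q = 0.583138, giving −¼ ln(0.583138) = 0.134833.
d = 0.349157 + 0.134833 = 0.483990.

0.484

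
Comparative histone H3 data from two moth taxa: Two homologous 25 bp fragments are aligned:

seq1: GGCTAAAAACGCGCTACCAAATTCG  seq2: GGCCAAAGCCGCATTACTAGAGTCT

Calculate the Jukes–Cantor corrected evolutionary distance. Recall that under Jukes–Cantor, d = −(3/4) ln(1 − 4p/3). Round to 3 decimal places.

The sequences differ at 9 of 25 sites (4, 8, 9, 13, 14, 18, 20, 22, 25), so p = 9/25 = 0.36.
d = −(3/4) ln(1 − 4p/3) = −0.75 ln(1 − 0.48) = −0.75 ln(0.52)
  = −0.75 × (-0.653926) = 0.490445 substitutions/site.

0.490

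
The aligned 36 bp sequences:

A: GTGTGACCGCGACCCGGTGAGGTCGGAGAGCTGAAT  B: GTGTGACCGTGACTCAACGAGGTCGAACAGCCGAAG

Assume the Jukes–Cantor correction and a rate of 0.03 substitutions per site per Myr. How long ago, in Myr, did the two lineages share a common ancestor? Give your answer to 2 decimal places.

The sequences differ at 9 of 36 sites (10, 14, 16, 17, 18, 26, 28, 32, 36), so p = 9/36 = 0.25.
d = −(3/4) ln(1 − 4p/3) = −0.75 ln(1 − 0.333333) = −0.75 ln(0.666667)
  = −0.75 × (-0.405465) = 0.304099 substitutions/site.
Under a molecular clock d = 2μt, so t = d/(2μ) = 0.304099 / (2 × 0.03) = 5.07 Myr.

5.07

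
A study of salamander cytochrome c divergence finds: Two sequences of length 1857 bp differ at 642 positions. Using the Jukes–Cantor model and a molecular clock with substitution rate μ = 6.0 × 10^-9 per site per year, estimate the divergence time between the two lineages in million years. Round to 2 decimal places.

38.62

p = 642/1857 ≈ 0.345719.
d = −(3/4) ln(1 − 4p/3) = −0.75 ln(1 − 0.460959) = −0.75 ln(0.539041)
  = −0.75 × (-0.617964) = 0.463473 substitutions/site.
Under a molecular clock d = 2μt, so t = d/(2μ) = 0.463473 / (2 × 6.0 × 10^-9) = 38.62 million years.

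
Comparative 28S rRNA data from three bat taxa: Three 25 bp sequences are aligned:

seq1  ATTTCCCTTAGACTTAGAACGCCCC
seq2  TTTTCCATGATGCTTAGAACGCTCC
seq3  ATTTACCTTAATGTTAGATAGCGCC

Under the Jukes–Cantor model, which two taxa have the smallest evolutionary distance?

seq1–seq2: 6/25 differ, p = 0.240, d = 0.289.
seq1–seq3: 7/25 differ, p = 0.280, d = 0.351.
seq2–seq3: 10/25 differ, p = 0.400, d = 0.572.
The smallest distance is between seq1 and seq2.

seq1 and seq2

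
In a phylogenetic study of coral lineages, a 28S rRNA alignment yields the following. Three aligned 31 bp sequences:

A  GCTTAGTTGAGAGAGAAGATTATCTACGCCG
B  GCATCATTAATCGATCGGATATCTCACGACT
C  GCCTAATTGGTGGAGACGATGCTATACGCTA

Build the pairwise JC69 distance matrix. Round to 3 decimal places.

d(A,B) = 0.874, d(A,C) = 0.481, d(B,C) = 0.874

A–B: 16/31 sites differ → p ≈ 0.516129, d = −0.75 ln(1 − 0.688172) = 0.873978 ≈ 0.874.
A–C: 11/31 sites differ → p ≈ 0.354839, d = −0.75 ln(1 − 0.473119) = 0.480585 ≈ 0.481.
B–C: 16/31 sites differ → p ≈ 0.516129, d = −0.75 ln(1 − 0.688172) = 0.873978 ≈ 0.874.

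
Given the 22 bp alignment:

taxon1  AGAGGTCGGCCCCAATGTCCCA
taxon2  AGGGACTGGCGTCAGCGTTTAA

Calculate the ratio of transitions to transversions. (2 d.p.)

Transitions are A↔G and C↔T; transversions are all other mismatches.
Transitions: 9. Transversions: 2.
R = 9/2 = 4.50.

4.50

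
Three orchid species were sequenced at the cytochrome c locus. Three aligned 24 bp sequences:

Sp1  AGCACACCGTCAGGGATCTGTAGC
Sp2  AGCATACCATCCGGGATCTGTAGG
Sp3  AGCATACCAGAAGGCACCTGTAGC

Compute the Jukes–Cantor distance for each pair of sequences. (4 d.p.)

Sp1–Sp2: 4/24 sites differ → p ≈ 0.166667, d = −0.75 ln(1 − 0.222223) = 0.188487 ≈ 0.1885.
Sp1–Sp3: 6/24 sites differ → p = 0.25, d = −0.75 ln(1 − 0.333333) = 0.304098 ≈ 0.3041.
Sp2–Sp3: 6/24 sites differ → p = 0.25, d = −0.75 ln(1 − 0.333333) = 0.304098 ≈ 0.3041.

d(Sp1,Sp2) = 0.1885, d(Sp1,Sp3) = 0.3041, d(Sp2,Sp3) = 0.3041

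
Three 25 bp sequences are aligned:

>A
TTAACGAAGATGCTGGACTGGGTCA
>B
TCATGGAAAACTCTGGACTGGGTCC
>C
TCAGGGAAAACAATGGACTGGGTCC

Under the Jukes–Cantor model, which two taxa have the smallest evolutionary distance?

A–B: 7/25 differ, p = 0.280, d = 0.351.
A–C: 8/25 differ, p = 0.320, d = 0.417.
B–C: 3/25 differ, p = 0.120, d = 0.131.
The smallest distance is between B and C.

B and C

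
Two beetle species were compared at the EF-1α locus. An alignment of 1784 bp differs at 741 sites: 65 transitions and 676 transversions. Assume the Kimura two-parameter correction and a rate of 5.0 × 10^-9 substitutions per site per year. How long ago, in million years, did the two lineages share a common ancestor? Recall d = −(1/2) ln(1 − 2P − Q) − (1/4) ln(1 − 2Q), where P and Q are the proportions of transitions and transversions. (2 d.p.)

P = 65/1784 ≈ 0.036435 and Q = 676/1784 ≈ 0.378924.
Under the Kimura two-parameter model, d = −½ ln(1 − 2P − Q) − ¼ ln(1 − 2Q).
1 − 2P − Q = 0.548206, giving −½ ln(0.548206) = 0.300552.
1 − 2Q = 0.242152, giving −¼ ln(0.242152) = 0.354547.
d = 0.300552 + 0.354547 = 0.655099.
Under a molecular clock d = 2μt, so t = d/(2μ) = 0.655099 / (2 × 5.0 × 10^-9) = 65.51 million years.

65.51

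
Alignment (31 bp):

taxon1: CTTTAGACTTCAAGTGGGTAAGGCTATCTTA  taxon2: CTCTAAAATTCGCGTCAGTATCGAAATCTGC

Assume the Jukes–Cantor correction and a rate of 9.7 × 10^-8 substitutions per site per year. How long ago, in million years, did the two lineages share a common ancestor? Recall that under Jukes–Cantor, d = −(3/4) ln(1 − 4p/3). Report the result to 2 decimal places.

3.17

The sequences differ at 13 of 31 sites, so p = 13/31 ≈ 0.419355.
d = −(3/4) ln(1 − 4p/3) = −0.75 ln(1 − 0.55914) = −0.75 ln(0.44086)
  = −0.75 × (-0.819028) = 0.614271 substitutions/site.
Under a molecular clock d = 2μt, so t = d/(2μ) = 0.614271 / (2 × 9.7 × 10^-8) = 3.17 million years.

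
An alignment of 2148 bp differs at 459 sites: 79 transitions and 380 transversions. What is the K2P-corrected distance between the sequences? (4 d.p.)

0.2533

P = 79/2148 ≈ 0.036778 and Q = 380/2148 ≈ 0.176909.
Under the Kimura two-parameter model, d = −½ ln(1 − 2P − Q) − ¼ ln(1 − 2Q).
1 − 2P − Q = 0.749535, giving −½ ln(0.749535) = 0.144151.
1 − 2Q = 0.646182, giving −¼ ln(0.646182) = 0.109169.
d = 0.144151 + 0.109169 = 0.253320.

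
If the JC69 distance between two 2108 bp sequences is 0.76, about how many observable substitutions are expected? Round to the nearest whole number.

Invert JC69: p = (3/4)(1 − e^(−4d/3)) = 0.75 × (1 − e^(-1.013333)) = 0.75 × (1 − 0.363007) = 0.477745.
Expected differing sites = pL ≈ 0.477745 × 2108 = 1007.08646 ≈ 1007.

1007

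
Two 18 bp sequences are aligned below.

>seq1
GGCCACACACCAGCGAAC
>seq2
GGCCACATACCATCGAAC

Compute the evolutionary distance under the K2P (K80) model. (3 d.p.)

0.121

Of 18 sites, 1 differences are transitions and 1 are transversions, so P = 1/18 ≈ 0.055556 and Q = 1/18 ≈ 0.055556.
Under the Kimura two-parameter model, d = −½ ln(1 − 2P − Q) − ¼ ln(1 − 2Q).
1 − 2P − Q = 0.833332, giving −½ ln(0.833332) = 0.091162.
1 − 2Q = 0.888888, giving −¼ ln(0.888888) = 0.029446.
d = 0.091162 + 0.029446 = 0.120608.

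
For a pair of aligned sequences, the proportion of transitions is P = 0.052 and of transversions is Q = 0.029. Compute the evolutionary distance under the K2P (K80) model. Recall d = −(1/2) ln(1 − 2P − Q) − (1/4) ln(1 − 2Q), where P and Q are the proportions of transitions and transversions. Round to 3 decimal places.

Under the Kimura two-parameter model, d = −½ ln(1 − 2P − Q) − ¼ ln(1 − 2Q).
1 − 2P − Q = 0.867, giving −½ ln(0.867) = 0.071358.
1 − 2Q = 0.942, giving −¼ ln(0.942) = 0.014938.
d = 0.071358 + 0.014938 = 0.086296.

0.086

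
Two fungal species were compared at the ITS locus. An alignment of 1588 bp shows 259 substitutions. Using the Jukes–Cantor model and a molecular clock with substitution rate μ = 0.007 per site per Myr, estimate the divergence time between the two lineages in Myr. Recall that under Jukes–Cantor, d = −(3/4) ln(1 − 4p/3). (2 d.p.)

13.14

p = 259/1588 ≈ 0.163098.
d = −(3/4) ln(1 − 4p/3) = −0.75 ln(1 − 0.217464) = −0.75 ln(0.782536)
  = −0.75 × (-0.245215) = 0.183911 substitutions/site.
Under a molecular clock d = 2μt, so t = d/(2μ) = 0.183911 / (2 × 0.007) = 13.14 Myr.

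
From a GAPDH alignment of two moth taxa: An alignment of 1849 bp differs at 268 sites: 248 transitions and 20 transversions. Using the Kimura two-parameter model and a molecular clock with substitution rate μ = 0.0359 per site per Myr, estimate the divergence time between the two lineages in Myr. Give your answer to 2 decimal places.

P = 248/1849 ≈ 0.134127 and Q = 20/1849 ≈ 0.010817.
Under the Kimura two-parameter model, d = −½ ln(1 − 2P − Q) − ¼ ln(1 − 2Q).
1 − 2P − Q = 0.720929, giving −½ ln(0.720929) = 0.163607.
1 − 2Q = 0.978366, giving −¼ ln(0.978366) = 0.005468.
d = 0.163607 + 0.005468 = 0.169075.
Under a molecular clock d = 2μt, so t = d/(2μ) = 0.169075 / (2 × 0.0359) = 2.35 Myr.

2.35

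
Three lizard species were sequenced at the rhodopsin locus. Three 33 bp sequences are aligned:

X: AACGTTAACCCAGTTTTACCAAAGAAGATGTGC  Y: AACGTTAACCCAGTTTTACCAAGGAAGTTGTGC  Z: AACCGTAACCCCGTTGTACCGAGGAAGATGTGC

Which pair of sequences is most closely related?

X–Y: 2/33 differ, p = 0.061, d = 0.063.
X–Z: 6/33 differ, p = 0.182, d = 0.208.
Y–Z: 6/33 differ, p = 0.182, d = 0.208.
The smallest distance is between X and Y.

X and Y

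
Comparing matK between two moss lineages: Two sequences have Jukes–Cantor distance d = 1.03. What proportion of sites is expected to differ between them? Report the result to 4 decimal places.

p = (3/4)(1 − e^(−4d/3)) = 0.75 × (1 − e^(-1.373333)) = 0.75 × (1 − 0.253261) = 0.560054.

0.5601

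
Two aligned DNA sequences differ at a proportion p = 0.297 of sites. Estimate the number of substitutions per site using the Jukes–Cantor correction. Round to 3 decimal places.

d = −(3/4) ln(1 − 4p/3) = −0.75 ln(1 − 0.396) = −0.75 ln(0.604)
  = −0.75 × (-0.504181) = 0.378136 substitutions/site.

0.378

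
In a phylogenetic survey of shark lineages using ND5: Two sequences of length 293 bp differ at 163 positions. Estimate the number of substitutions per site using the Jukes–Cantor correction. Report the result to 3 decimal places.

1.015

p = 163/293 ≈ 0.556314.
d = −(3/4) ln(1 − 4p/3) = −0.75 ln(1 − 0.741752) = −0.75 ln(0.258248)
  = −0.75 × (-1.353835) = 1.015376 substitutions/site.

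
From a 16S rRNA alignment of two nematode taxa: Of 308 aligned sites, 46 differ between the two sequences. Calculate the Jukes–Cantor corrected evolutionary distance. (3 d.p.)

0.167

p = 46/308 ≈ 0.149351.
d = −(3/4) ln(1 − 4p/3) = −0.75 ln(1 − 0.199135) = −0.75 ln(0.800865)
  = −0.75 × (-0.222063) = 0.166547 substitutions/site.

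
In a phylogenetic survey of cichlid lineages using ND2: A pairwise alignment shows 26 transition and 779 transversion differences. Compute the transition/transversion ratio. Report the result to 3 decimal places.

R = 26/779 = 0.033376… ≈ 0.033 (to 3 d.p.).

0.033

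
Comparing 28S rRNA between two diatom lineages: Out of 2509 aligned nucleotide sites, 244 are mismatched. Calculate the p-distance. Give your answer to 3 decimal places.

p = 244/2509 = 0.097249… ≈ 0.097 (to 3 d.p.).

0.097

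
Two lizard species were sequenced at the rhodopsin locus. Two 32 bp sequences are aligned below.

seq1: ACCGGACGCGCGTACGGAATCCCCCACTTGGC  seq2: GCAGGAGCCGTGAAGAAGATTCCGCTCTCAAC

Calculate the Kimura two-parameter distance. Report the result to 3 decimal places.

Of 32 sites, 9 differences are transitions and 7 are transversions, so P = 9/32 = 0.28125 and Q = 7/32 = 0.21875.
Under the Kimura two-parameter model, d = −½ ln(1 − 2P − Q) − ¼ ln(1 − 2Q).
1 − 2P − Q = 0.21875, giving −½ ln(0.21875) = 0.759913.
1 − 2Q = 0.5625, giving −¼ ln(0.5625) = 0.143841.
d = 0.759913 + 0.143841 = 0.903754.

0.904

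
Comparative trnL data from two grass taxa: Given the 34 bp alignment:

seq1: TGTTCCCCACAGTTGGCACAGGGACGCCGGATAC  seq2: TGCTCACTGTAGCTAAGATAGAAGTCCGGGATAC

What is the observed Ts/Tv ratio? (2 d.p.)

Transitions are A↔G and C↔T; transversions are all other mismatches.
Transitions: 12. Transversions: 4.
R = 12/4 = 3.00.

3.00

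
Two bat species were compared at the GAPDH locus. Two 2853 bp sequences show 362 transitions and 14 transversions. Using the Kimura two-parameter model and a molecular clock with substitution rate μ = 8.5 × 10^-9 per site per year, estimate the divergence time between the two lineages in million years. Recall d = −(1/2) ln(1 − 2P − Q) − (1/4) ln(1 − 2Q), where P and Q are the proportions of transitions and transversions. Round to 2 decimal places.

8.95

P = 362/2853 ≈ 0.126884 and Q = 14/2853 ≈ 0.004907.
Under the Kimura two-parameter model, d = −½ ln(1 − 2P − Q) − ¼ ln(1 − 2Q).
1 − 2P − Q = 0.741325, giving −½ ln(0.741325) = 0.149658.
1 − 2Q = 0.990186, giving −¼ ln(0.990186) = 0.002466.
d = 0.149658 + 0.002466 = 0.152124.
Under a molecular clock d = 2μt, so t = d/(2μ) = 0.152124 / (2 × 8.5 × 10^-9) = 8.95 million years.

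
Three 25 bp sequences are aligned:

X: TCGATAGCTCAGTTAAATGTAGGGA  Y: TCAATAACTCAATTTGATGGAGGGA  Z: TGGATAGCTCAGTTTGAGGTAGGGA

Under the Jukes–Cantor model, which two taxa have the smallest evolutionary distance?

X–Y: 6/25 differ, p = 0.240, d = 0.289.
X–Z: 4/25 differ, p = 0.160, d = 0.180.
Y–Z: 6/25 differ, p = 0.240, d = 0.289.
The smallest distance is between X and Z.

X and Z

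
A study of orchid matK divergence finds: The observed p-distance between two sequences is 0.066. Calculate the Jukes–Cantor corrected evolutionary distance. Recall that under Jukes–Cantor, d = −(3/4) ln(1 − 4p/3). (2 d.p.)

0.07

d = −(3/4) ln(1 − 4p/3) = −0.75 ln(1 − 0.088) = −0.75 ln(0.912)
  = −0.75 × (-0.092115) = 0.069086 substitutions/site.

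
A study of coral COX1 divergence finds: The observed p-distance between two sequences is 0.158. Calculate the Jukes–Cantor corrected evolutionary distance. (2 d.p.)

d = −(3/4) ln(1 − 4p/3) = −0.75 ln(1 − 0.210667) = −0.75 ln(0.789333)
  = −0.75 × (-0.236567) = 0.177425 substitutions/site.

0.18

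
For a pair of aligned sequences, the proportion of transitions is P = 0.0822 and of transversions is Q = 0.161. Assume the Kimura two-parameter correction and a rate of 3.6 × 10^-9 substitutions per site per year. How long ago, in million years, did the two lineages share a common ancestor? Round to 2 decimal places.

40.83

Under the Kimura two-parameter model, d = −½ ln(1 − 2P − Q) − ¼ ln(1 − 2Q).
1 − 2P − Q = 0.6746, giving −½ ln(0.6746) = 0.196818.
1 − 2Q = 0.678, giving −¼ ln(0.678) = 0.097152.
d = 0.196818 + 0.097152 = 0.293970.
Under a molecular clock d = 2μt, so t = d/(2μ) = 0.293970 / (2 × 3.6 × 10^-9) = 40.83 million years.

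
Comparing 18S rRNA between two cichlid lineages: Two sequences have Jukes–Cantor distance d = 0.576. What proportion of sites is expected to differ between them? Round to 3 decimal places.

p = (3/4)(1 − e^(−4d/3)) = 0.75 × (1 − e^(-0.768)) = 0.75 × (1 − 0.463940) = 0.402045.

0.402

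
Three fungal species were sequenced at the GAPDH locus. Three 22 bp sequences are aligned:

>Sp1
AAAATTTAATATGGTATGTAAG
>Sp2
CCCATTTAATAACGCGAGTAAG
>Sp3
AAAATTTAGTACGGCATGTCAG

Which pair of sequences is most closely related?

Sp1–Sp2: 8/22 differ, p = 0.364, d = 0.497.
Sp1–Sp3: 4/22 differ, p = 0.182, d = 0.208.
Sp2–Sp3: 9/22 differ, p = 0.409, d = 0.591.
The smallest distance is between Sp1 and Sp3.

Sp1 and Sp3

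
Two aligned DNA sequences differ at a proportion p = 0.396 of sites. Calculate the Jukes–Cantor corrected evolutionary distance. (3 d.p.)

0.563

d = −(3/4) ln(1 − 4p/3) = −0.75 ln(1 − 0.528) = −0.75 ln(0.472)
  = −0.75 × (-0.750776) = 0.563082 substitutions/site.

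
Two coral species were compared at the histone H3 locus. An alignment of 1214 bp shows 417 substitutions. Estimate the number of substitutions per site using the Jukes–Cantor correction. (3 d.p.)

p = 417/1214 ≈ 0.343493.
d = −(3/4) ln(1 − 4p/3) = −0.75 ln(1 − 0.457991) = −0.75 ln(0.542009)
  = −0.75 × (-0.612473) = 0.459355 substitutions/site.

0.459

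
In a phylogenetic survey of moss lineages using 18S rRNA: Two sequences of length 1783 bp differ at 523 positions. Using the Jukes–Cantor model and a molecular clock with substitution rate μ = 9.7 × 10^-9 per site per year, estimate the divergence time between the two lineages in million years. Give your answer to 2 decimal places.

19.18

p = 523/1783 ≈ 0.293326.
d = −(3/4) ln(1 − 4p/3) = −0.75 ln(1 − 0.391101) = −0.75 ln(0.608899)
  = −0.75 × (-0.496103) = 0.372077 substitutions/site.
Under a molecular clock d = 2μt, so t = d/(2μ) = 0.372077 / (2 × 9.7 × 10^-9) = 19.18 million years.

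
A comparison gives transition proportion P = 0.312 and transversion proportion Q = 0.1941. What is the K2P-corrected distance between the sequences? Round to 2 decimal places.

Under the Kimura two-parameter model, d = −½ ln(1 − 2P − Q) − ¼ ln(1 − 2Q).
1 − 2P − Q = 0.1819, giving −½ ln(0.1819) = 0.852149.
1 − 2Q = 0.6118, giving −¼ ln(0.6118) = 0.122837.
d = 0.852149 + 0.122837 = 0.974986.

0.97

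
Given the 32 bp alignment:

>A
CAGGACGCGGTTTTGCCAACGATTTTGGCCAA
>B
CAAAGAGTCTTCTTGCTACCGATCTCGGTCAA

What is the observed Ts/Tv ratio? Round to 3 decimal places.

Transitions are A↔G and C↔T; transversions are all other mismatches.
Transitions: 9. Transversions: 4.
R = 9/4 = 2.250.

2.250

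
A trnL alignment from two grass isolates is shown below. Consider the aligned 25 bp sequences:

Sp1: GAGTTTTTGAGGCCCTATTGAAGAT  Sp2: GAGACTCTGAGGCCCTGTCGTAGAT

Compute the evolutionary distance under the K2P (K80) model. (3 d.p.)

Of 25 sites, 4 differences are transitions and 2 are transversions, so P = 4/25 = 0.16 and Q = 2/25 = 0.08.
Under the Kimura two-parameter model, d = −½ ln(1 − 2P − Q) − ¼ ln(1 − 2Q).
1 − 2P − Q = 0.6, giving −½ ln(0.6) = 0.255413.
1 − 2Q = 0.84, giving −¼ ln(0.84) = 0.043588.
d = 0.255413 + 0.043588 = 0.299001.

0.299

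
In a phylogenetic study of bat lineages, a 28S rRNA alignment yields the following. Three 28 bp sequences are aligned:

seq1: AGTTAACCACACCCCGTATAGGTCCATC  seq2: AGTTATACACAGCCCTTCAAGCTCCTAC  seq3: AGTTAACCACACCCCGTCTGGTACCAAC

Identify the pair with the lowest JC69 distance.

seq1 and seq3

seq1–seq2: 9/28 differ, p = 0.321, d = 0.420.
seq1–seq3: 5/28 differ, p = 0.179, d = 0.204.
seq2–seq3: 9/28 differ, p = 0.321, d = 0.420.
The smallest distance is between seq1 and seq3.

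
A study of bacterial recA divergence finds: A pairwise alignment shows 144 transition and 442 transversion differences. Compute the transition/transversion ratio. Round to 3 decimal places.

R = 144/442 = 0.325791… ≈ 0.326 (to 3 d.p.).

0.326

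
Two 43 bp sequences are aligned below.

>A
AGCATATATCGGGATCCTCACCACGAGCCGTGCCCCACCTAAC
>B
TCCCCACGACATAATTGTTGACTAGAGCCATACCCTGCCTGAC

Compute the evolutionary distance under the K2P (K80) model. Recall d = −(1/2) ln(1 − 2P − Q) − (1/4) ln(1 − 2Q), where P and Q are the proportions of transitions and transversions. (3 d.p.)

0.976

Of 43 sites, 13 differences are transitions and 9 are transversions, so P = 13/43 ≈ 0.302326 and Q = 9/43 ≈ 0.209302.
Under the Kimura two-parameter model, d = −½ ln(1 − 2P − Q) − ¼ ln(1 − 2Q).
1 − 2P − Q = 0.186046, giving −½ ln(0.186046) = 0.840881.
1 − 2Q = 0.581396, giving −¼ ln(0.581396) = 0.135581.
d = 0.840881 + 0.135581 = 0.976462.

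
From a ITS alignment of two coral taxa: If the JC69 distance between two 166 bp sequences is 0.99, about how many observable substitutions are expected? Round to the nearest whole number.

Invert JC69: p = (3/4)(1 − e^(−4d/3)) = 0.75 × (1 − e^(-1.32)) = 0.75 × (1 − 0.267135) = 0.549649.
Expected differing sites = pL ≈ 0.549649 × 166 = 91.241734 ≈ 91.

91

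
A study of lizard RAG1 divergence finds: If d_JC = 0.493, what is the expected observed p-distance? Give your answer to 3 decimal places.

0.361

p = (3/4)(1 − e^(−4d/3)) = 0.75 × (1 − e^(-0.657333)) = 0.75 × (1 − 0.518232) = 0.361326.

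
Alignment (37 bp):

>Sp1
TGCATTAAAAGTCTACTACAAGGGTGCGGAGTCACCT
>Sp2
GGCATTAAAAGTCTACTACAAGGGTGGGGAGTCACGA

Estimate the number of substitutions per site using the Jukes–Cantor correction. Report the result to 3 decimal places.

0.117

The sequences differ at 4 of 37 sites (1, 27, 36, 37), so p = 4/37 ≈ 0.108108.
d = −(3/4) ln(1 − 4p/3) = −0.75 ln(1 − 0.144144) = −0.75 ln(0.855856)
  = −0.75 × (-0.155653) = 0.116740 substitutions/site.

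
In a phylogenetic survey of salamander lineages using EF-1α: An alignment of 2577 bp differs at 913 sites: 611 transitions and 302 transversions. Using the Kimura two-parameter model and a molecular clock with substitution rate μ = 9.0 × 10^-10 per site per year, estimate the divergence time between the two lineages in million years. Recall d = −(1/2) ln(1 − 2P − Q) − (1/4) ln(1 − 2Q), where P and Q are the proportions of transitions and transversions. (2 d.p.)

P = 611/2577 ≈ 0.237097 and Q = 302/2577 ≈ 0.117191.
Under the Kimura two-parameter model, d = −½ ln(1 − 2P − Q) − ¼ ln(1 − 2Q).
1 − 2P − Q = 0.408615, giving −½ ln(0.408615) = 0.447491.
1 − 2Q = 0.765618, giving −¼ ln(0.765618) = 0.066768.
d = 0.447491 + 0.066768 = 0.514259.
Under a molecular clock d = 2μt, so t = d/(2μ) = 0.514259 / (2 × 9.0 × 10^-10) = 285.70 million years.

285.70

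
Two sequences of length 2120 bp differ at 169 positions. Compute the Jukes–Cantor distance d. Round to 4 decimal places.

0.0843

p = 169/2120 ≈ 0.079717.
d = −(3/4) ln(1 − 4p/3) = −0.75 ln(1 − 0.106289) = −0.75 ln(0.893711)
  = −0.75 × (-0.112373) = 0.084280 substitutions/site.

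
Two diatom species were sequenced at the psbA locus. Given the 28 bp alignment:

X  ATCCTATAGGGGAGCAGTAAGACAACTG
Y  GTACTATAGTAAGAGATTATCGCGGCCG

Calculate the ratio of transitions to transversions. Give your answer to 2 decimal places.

1.50

Transitions are A↔G and C↔T; transversions are all other mismatches.
Transitions: 9. Transversions: 6.
R = 9/6 = 1.50.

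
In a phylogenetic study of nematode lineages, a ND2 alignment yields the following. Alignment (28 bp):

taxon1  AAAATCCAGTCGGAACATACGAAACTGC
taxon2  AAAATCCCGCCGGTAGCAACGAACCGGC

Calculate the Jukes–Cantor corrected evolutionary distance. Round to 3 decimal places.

0.360

The sequences differ at 8 of 28 sites (8, 10, 14, 16, 17, 18, 24, 26), so p = 8/28 ≈ 0.285714.
d = −(3/4) ln(1 − 4p/3) = −0.75 ln(1 − 0.380952) = −0.75 ln(0.619048)
  = −0.75 × (-0.479572) = 0.359679 substitutions/site.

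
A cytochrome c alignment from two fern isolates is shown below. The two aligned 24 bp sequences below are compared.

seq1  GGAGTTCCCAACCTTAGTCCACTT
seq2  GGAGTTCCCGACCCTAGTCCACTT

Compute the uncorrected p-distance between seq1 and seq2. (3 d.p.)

0.083

The sequences differ at 2 of 24 positions (sites 10, 14).
p = 2/24 = 0.083333… ≈ 0.083 (to 3 d.p.).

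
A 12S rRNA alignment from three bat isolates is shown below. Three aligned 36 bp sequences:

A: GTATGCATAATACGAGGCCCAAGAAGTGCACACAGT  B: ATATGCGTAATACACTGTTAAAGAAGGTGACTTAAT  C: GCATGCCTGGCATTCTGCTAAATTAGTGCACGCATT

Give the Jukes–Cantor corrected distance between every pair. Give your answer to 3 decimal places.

d(A,B) = 0.548, d(A,C) = 0.608, d(B,C) = 0.745

A–B: 14/36 sites differ → p ≈ 0.388889, d = −0.75 ln(1 − 0.518519) = 0.548166 ≈ 0.548.
A–C: 15/36 sites differ → p ≈ 0.416667, d = −0.75 ln(1 − 0.555556) = 0.608198 ≈ 0.608.
B–C: 17/36 sites differ → p ≈ 0.472222, d = −0.75 ln(1 − 0.629629) = 0.744938 ≈ 0.745.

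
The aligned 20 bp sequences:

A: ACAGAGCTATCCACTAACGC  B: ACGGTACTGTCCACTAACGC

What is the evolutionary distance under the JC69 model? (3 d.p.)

The sequences differ at 4 of 20 sites (3, 5, 6, 9), so p = 4/20 = 0.2.
d = −(3/4) ln(1 − 4p/3) = −0.75 ln(1 − 0.266667) = −0.75 ln(0.733333)
  = −0.75 × (-0.310155) = 0.232616 substitutions/site.

0.233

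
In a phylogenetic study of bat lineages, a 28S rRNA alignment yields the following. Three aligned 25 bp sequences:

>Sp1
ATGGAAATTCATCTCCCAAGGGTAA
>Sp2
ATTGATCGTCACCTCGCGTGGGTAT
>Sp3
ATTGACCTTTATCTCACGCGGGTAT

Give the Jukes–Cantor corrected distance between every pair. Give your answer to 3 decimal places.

Sp1–Sp2: 9/25 sites differ → p = 0.36, d = −0.75 ln(1 − 0.48) = 0.490445 ≈ 0.490.
Sp1–Sp3: 8/25 sites differ → p = 0.32, d = −0.75 ln(1 − 0.426667) = 0.417216 ≈ 0.417.
Sp2–Sp3: 6/25 sites differ → p = 0.24, d = −0.75 ln(1 − 0.32) = 0.289247 ≈ 0.289.

d(Sp1,Sp2) = 0.490, d(Sp1,Sp3) = 0.417, d(Sp2,Sp3) = 0.289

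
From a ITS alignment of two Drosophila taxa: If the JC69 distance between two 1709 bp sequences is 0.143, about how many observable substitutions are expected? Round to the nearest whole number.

Invert JC69: p = (3/4)(1 − e^(−4d/3)) = 0.75 × (1 − e^(-0.190667)) = 0.75 × (1 − 0.826408) = 0.130194.
Expected differing sites = pL ≈ 0.130194 × 1709 = 222.501546 ≈ 223.

223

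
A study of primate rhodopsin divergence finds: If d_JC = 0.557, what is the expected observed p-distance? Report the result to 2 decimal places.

0.39

p = (3/4)(1 − e^(−4d/3)) = 0.75 × (1 − e^(-0.742667)) = 0.75 × (1 − 0.475843) = 0.393118.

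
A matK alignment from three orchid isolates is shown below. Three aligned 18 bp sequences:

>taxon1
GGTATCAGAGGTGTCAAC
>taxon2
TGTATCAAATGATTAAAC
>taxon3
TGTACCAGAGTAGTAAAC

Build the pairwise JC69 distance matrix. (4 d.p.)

taxon1–taxon2: 6/18 sites differ → p ≈ 0.333333, d = −0.75 ln(1 − 0.444444) = 0.440839 ≈ 0.4408.
taxon1–taxon3: 5/18 sites differ → p ≈ 0.277778, d = −0.75 ln(1 − 0.370371) = 0.346968 ≈ 0.3470.
taxon2–taxon3: 5/18 sites differ → p ≈ 0.277778, d = −0.75 ln(1 − 0.370371) = 0.346968 ≈ 0.3470.

d(taxon1,taxon2) = 0.4408, d(taxon1,taxon3) = 0.3470, d(taxon2,taxon3) = 0.3470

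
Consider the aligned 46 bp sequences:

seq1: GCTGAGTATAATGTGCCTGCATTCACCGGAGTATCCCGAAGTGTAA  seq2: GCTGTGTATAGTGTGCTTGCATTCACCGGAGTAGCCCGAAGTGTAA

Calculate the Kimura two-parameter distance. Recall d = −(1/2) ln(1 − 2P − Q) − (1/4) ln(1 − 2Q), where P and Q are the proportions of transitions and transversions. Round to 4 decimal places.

Of 46 sites, 2 differences are transitions and 2 are transversions, so P = 2/46 ≈ 0.043478 and Q = 2/46 ≈ 0.043478.
Under the Kimura two-parameter model, d = −½ ln(1 − 2P − Q) − ¼ ln(1 − 2Q).
1 − 2P − Q = 0.869566, giving −½ ln(0.869566) = 0.069881.
1 − 2Q = 0.913044, giving −¼ ln(0.913044) = 0.022743.
d = 0.069881 + 0.022743 = 0.092624.

0.0926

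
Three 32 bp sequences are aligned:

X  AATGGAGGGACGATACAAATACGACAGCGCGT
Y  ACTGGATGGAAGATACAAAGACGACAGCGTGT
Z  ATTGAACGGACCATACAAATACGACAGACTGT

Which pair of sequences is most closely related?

X and Y

X–Y: 5/32 differ, p = 0.156, d = 0.175.
X–Z: 7/32 differ, p = 0.219, d = 0.259.
Y–Z: 8/32 differ, p = 0.250, d = 0.304.
The smallest distance is between X and Y.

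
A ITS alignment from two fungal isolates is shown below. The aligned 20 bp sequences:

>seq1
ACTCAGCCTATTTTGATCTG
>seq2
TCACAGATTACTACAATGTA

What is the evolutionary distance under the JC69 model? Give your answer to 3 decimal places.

0.824

The sequences differ at 10 of 20 sites (1, 3, 7, 8, 11, 13, 14, 15, 18, 20), so p = 10/20 = 0.5.
d = −(3/4) ln(1 − 4p/3) = −0.75 ln(1 − 0.666667) = −0.75 ln(0.333333)
  = −0.75 × (-1.098613) = 0.823960 substitutions/site.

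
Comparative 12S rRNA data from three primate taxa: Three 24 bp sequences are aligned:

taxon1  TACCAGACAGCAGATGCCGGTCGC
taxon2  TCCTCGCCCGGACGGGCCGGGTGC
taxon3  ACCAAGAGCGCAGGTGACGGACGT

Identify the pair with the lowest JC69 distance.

taxon1 and taxon3

taxon1–taxon2: 11/24 differ, p = 0.458, d = 0.708.
taxon1–taxon3: 9/24 differ, p = 0.375, d = 0.520.
taxon2–taxon3: 12/24 differ, p = 0.500, d = 0.824.
The smallest distance is between taxon1 and taxon3.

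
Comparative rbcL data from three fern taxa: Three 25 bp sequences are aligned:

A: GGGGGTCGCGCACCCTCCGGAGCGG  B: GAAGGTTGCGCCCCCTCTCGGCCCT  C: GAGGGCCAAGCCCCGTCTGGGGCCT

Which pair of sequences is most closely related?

A–B: 10/25 differ, p = 0.400, d = 0.572.
A–C: 10/25 differ, p = 0.400, d = 0.572.
B–C: 8/25 differ, p = 0.320, d = 0.417.
The smallest distance is between B and C.

B and C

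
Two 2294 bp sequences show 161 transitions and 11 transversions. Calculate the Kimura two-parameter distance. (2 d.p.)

P = 161/2294 ≈ 0.070183 and Q = 11/2294 ≈ 0.004795.
Under the Kimura two-parameter model, d = −½ ln(1 − 2P − Q) − ¼ ln(1 − 2Q).
1 − 2P − Q = 0.854839, giving −½ ln(0.854839) = 0.078421.
1 − 2Q = 0.99041, giving −¼ ln(0.99041) = 0.002409.
d = 0.078421 + 0.002409 = 0.080830.

0.08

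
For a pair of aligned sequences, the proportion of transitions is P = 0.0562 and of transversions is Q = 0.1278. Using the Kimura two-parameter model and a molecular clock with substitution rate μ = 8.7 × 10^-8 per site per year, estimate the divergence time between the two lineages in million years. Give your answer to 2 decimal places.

1.21

Under the Kimura two-parameter model, d = −½ ln(1 − 2P − Q) − ¼ ln(1 − 2Q).
1 − 2P − Q = 0.7598, giving −½ ln(0.7598) = 0.137350.
1 − 2Q = 0.7444, giving −¼ ln(0.7444) = 0.073794.
d = 0.137350 + 0.073794 = 0.211144.
Under a molecular clock d = 2μt, so t = d/(2μ) = 0.211144 / (2 × 8.7 × 10^-8) = 1.21 million years.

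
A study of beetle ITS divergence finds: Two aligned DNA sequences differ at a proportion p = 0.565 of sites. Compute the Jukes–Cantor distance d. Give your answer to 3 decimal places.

d = −(3/4) ln(1 − 4p/3) = −0.75 ln(1 − 0.753333) = −0.75 ln(0.246667)
  = −0.75 × (-1.399716) = 1.049787 substitutions/site.

1.050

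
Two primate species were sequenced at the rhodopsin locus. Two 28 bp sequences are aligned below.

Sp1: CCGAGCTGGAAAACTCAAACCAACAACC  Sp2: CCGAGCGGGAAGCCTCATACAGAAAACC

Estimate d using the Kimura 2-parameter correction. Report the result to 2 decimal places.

0.30

Of 28 sites, 2 differences are transitions and 5 are transversions, so P = 2/28 ≈ 0.071429 and Q = 5/28 ≈ 0.178571.
Under the Kimura two-parameter model, d = −½ ln(1 − 2P − Q) − ¼ ln(1 − 2Q).
1 − 2P − Q = 0.678571, giving −½ ln(0.678571) = 0.193883.
1 − 2Q = 0.642858, giving −¼ ln(0.642858) = 0.110458.
d = 0.193883 + 0.110458 = 0.304341.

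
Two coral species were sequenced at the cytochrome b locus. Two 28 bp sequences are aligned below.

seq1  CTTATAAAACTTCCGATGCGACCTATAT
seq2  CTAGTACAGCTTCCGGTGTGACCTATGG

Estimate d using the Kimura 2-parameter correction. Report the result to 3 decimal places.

0.372

Of 28 sites, 5 differences are transitions and 3 are transversions, so P = 5/28 ≈ 0.178571 and Q = 3/28 ≈ 0.107143.
Under the Kimura two-parameter model, d = −½ ln(1 − 2P − Q) − ¼ ln(1 − 2Q).
1 − 2P − Q = 0.535715, giving −½ ln(0.535715) = 0.312076.
1 − 2Q = 0.785714, giving −¼ ln(0.785714) = 0.060291.
d = 0.312076 + 0.060291 = 0.372367.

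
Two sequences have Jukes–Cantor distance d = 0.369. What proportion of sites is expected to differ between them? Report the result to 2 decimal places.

p = (3/4)(1 − e^(−4d/3)) = 0.75 × (1 − e^(-0.492)) = 0.75 × (1 − 0.611402) = 0.291449.

0.29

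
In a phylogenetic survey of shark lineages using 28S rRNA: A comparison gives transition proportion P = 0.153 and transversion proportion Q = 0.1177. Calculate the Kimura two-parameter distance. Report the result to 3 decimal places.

Under the Kimura two-parameter model, d = −½ ln(1 − 2P − Q) − ¼ ln(1 − 2Q).
1 − 2P − Q = 0.5763, giving −½ ln(0.5763) = 0.275563.
1 − 2Q = 0.7646, giving −¼ ln(0.7646) = 0.067101.
d = 0.275563 + 0.067101 = 0.342664.

0.343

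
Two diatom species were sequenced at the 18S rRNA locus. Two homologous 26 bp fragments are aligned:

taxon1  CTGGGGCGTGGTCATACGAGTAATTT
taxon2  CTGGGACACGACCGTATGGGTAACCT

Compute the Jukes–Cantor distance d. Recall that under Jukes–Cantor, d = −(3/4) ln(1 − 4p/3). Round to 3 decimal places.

0.539

The sequences differ at 10 of 26 sites (6, 8, 9, 11, 12, 14, 17, 19, 24, 25), so p = 10/26 ≈ 0.384615.
d = −(3/4) ln(1 − 4p/3) = −0.75 ln(1 − 0.51282) = −0.75 ln(0.48718)
  = −0.75 × (-0.719122) = 0.539342 substitutions/site.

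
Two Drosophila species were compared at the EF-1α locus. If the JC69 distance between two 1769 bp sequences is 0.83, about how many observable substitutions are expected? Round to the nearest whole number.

888

Invert JC69: p = (3/4)(1 − e^(−4d/3)) = 0.75 × (1 − e^(-1.106667)) = 0.75 × (1 − 0.330659) = 0.502006.
Expected differing sites = pL ≈ 0.502006 × 1769 = 888.048614 ≈ 888.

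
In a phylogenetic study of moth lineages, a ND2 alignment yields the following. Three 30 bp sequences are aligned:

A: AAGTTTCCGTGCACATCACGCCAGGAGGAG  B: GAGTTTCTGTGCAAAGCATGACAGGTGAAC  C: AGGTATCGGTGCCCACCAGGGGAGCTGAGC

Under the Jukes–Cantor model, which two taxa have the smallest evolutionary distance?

A and B

A–B: 9/30 differ, p = 0.300, d = 0.383.
A–C: 13/30 differ, p = 0.433, d = 0.647.
B–C: 12/30 differ, p = 0.400, d = 0.572.
The smallest distance is between A and B.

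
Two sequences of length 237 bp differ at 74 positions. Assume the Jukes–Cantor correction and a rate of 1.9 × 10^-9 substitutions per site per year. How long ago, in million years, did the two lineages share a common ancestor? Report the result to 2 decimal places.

p = 74/237 ≈ 0.312236.
d = −(3/4) ln(1 − 4p/3) = −0.75 ln(1 − 0.416315) = −0.75 ln(0.583685)
  = −0.75 × (-0.538394) = 0.403796 substitutions/site.
Under a molecular clock d = 2μt, so t = d/(2μ) = 0.403796 / (2 × 1.9 × 10^-9) = 106.26 million years.

106.26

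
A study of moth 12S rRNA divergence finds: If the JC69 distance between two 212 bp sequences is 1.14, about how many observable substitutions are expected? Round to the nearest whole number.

Invert JC69: p = (3/4)(1 − e^(−4d/3)) = 0.75 × (1 − e^(-1.52)) = 0.75 × (1 − 0.218712) = 0.585966.
Expected differing sites = pL ≈ 0.585966 × 212 = 124.224792 ≈ 124.

124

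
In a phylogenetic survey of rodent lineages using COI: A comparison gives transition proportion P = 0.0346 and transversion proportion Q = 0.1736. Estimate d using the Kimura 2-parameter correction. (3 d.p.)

0.246

Under the Kimura two-parameter model, d = −½ ln(1 − 2P − Q) − ¼ ln(1 − 2Q).
1 − 2P − Q = 0.7572, giving −½ ln(0.7572) = 0.139064.
1 − 2Q = 0.6528, giving −¼ ln(0.6528) = 0.106621.
d = 0.139064 + 0.106621 = 0.245685.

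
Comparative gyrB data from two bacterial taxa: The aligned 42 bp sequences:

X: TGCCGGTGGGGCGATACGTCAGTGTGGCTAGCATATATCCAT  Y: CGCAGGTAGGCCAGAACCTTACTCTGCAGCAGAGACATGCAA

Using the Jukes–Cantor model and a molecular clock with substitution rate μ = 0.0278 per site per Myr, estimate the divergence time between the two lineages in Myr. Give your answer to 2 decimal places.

14.82

The sequences differ at 21 of 42 sites, so p = 21/42 = 0.5.
d = −(3/4) ln(1 − 4p/3) = −0.75 ln(1 − 0.666667) = −0.75 ln(0.333333)
  = −0.75 × (-1.098613) = 0.823960 substitutions/site.
Under a molecular clock d = 2μt, so t = d/(2μ) = 0.823960 / (2 × 0.0278) = 14.82 Myr.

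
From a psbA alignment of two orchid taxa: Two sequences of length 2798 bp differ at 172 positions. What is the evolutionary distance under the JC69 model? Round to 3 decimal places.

p = 172/2798 ≈ 0.061472.
d = −(3/4) ln(1 − 4p/3) = −0.75 ln(1 − 0.081963) = −0.75 ln(0.918037)
  = −0.75 × (-0.085518) = 0.064139 substitutions/site.

0.064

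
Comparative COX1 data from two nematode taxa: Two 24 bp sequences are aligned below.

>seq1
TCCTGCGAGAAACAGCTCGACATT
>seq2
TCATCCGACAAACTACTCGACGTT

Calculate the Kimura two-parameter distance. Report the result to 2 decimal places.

Of 24 sites, 2 differences are transitions and 4 are transversions, so P = 2/24 ≈ 0.083333 and Q = 4/24 ≈ 0.166667.
Under the Kimura two-parameter model, d = −½ ln(1 − 2P − Q) − ¼ ln(1 − 2Q).
1 − 2P − Q = 0.666667, giving −½ ln(0.666667) = 0.202732.
1 − 2Q = 0.666666, giving −¼ ln(0.666666) = 0.101367.
d = 0.202732 + 0.101367 = 0.304099.

0.30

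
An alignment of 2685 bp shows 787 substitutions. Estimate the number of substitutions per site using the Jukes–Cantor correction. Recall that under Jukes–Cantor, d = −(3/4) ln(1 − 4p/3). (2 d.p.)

p = 787/2685 ≈ 0.29311.
d = −(3/4) ln(1 − 4p/3) = −0.75 ln(1 − 0.390813) = −0.75 ln(0.609187)
  = −0.75 × (-0.495630) = 0.371723 substitutions/site.

0.37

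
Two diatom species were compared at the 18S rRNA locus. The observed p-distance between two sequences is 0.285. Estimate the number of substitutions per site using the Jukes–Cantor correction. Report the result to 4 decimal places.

0.3585

d = −(3/4) ln(1 − 4p/3) = −0.75 ln(1 − 0.38) = −0.75 ln(0.62)
  = −0.75 × (-0.478036) = 0.358527 substitutions/site.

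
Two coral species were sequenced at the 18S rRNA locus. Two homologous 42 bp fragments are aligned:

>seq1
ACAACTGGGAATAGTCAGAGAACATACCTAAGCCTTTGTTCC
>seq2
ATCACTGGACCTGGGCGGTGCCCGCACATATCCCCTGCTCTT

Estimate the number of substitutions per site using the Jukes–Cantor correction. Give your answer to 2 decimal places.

0.90

The sequences differ at 22 of 42 sites, so p = 22/42 ≈ 0.52381.
d = −(3/4) ln(1 − 4p/3) = −0.75 ln(1 − 0.698413) = −0.75 ln(0.301587)
  = −0.75 × (-1.198697) = 0.899023 substitutions/site.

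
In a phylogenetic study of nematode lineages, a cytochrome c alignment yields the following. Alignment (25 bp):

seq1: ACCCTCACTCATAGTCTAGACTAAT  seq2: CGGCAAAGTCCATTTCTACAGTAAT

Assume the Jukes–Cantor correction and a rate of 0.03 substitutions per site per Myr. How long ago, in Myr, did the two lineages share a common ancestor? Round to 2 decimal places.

The sequences differ at 12 of 25 sites, so p = 12/25 = 0.48.
d = −(3/4) ln(1 − 4p/3) = −0.75 ln(1 − 0.64) = −0.75 ln(0.36)
  = −0.75 × (-1.021651) = 0.766238 substitutions/site.
Under a molecular clock d = 2μt, so t = d/(2μ) = 0.766238 / (2 × 0.03) = 12.77 Myr.

12.77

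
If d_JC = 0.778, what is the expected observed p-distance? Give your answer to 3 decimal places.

p = (3/4)(1 − e^(−4d/3)) = 0.75 × (1 − e^(-1.037333)) = 0.75 × (1 − 0.354399) = 0.484201.

0.484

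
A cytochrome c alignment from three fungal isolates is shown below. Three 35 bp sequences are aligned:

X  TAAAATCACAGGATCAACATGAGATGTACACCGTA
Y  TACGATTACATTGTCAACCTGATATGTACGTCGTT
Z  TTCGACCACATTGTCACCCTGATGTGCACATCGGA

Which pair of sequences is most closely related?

X–Y: 11/35 differ, p = 0.314, d = 0.407.
X–Z: 14/35 differ, p = 0.400, d = 0.572.
Y–Z: 9/35 differ, p = 0.257, d = 0.315.
The smallest distance is between Y and Z.

Y and Z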